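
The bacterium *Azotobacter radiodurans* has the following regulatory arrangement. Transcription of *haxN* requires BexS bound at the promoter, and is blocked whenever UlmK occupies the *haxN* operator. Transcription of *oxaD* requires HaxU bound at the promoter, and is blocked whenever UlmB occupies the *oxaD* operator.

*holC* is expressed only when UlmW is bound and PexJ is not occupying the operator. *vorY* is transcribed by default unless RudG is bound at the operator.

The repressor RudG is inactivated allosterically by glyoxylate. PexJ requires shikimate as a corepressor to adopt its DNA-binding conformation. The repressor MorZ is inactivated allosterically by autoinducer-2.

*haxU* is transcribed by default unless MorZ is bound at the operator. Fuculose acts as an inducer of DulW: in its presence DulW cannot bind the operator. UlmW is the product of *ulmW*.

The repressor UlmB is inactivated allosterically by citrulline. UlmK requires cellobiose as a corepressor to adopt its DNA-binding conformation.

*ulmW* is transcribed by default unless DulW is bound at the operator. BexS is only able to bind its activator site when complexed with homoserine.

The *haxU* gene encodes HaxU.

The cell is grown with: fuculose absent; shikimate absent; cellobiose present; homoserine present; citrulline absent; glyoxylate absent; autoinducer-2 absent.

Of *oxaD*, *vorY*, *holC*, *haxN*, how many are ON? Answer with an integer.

0

Autoinducer-2 is absent, so MorZ is active.
With repressor MorZ bound, *haxU* is not transcribed.
So HaxU is not produced.
Citrulline is absent, so UlmB is active.
With repressor UlmB bound, *oxaD* is not transcribed.
→ *oxaD* is OFF.
Glyoxylate is absent, so RudG is active.
With repressor RudG bound, *vorY* is not transcribed.
→ *vorY* is OFF.
Shikimate is absent, so PexJ is inactive.
Fuculose is absent, so DulW is active.
With repressor DulW bound, *ulmW* is not transcribed.
So UlmW is not produced.
Required activator UlmW is absent, so *holC* is not transcribed.
→ *holC* is OFF.
Cellobiose is present, so UlmK is active.
Homoserine is present, so BexS is active.
With repressor UlmK bound, *haxN* is not transcribed.
→ *haxN* is OFF.
0 of the 4 genes are transcribed.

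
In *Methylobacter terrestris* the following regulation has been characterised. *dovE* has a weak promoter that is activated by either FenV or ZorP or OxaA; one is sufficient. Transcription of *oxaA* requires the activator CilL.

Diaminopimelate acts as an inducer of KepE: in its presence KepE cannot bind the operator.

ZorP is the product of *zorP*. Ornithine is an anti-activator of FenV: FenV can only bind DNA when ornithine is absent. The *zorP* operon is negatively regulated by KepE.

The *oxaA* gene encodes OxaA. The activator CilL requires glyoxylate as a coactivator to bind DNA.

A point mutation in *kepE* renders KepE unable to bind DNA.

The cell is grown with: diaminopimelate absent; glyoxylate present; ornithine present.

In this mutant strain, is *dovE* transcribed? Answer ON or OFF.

ON

Ornithine is present, so FenV is inactive.
KepE is non-functional in this strain, so it has no effect.
With no repressor bound, *zorP* is transcribed.
So ZorP is produced and active.
Glyoxylate is present, so CilL is active.
No repressor is bound and CilL is active, so *oxaA* is transcribed.
So OxaA is produced and active.
Activator ZorP is present, so *dovE* is transcribed.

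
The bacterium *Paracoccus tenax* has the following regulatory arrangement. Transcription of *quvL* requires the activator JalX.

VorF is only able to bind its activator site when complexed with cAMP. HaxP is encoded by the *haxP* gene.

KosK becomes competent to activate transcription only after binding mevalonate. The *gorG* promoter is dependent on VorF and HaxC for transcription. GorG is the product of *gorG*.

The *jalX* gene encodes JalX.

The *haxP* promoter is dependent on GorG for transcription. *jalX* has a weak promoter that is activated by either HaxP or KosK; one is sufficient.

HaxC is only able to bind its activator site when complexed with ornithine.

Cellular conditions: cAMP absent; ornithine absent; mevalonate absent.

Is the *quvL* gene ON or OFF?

cAMP is absent, so VorF is inactive.
Ornithine is absent, so HaxC is inactive.
Required activator VorF is absent, so *gorG* is not transcribed.
So GorG is not produced.
Required activator GorG is absent, so *haxP* is not transcribed.
So HaxP is not produced.
Mevalonate is absent, so KosK is inactive.
No activator is available at the *jalX* promoter, so *jalX* is not transcribed.
So JalX is not produced.
Required activator JalX is absent, so *quvL* is not transcribed.

OFF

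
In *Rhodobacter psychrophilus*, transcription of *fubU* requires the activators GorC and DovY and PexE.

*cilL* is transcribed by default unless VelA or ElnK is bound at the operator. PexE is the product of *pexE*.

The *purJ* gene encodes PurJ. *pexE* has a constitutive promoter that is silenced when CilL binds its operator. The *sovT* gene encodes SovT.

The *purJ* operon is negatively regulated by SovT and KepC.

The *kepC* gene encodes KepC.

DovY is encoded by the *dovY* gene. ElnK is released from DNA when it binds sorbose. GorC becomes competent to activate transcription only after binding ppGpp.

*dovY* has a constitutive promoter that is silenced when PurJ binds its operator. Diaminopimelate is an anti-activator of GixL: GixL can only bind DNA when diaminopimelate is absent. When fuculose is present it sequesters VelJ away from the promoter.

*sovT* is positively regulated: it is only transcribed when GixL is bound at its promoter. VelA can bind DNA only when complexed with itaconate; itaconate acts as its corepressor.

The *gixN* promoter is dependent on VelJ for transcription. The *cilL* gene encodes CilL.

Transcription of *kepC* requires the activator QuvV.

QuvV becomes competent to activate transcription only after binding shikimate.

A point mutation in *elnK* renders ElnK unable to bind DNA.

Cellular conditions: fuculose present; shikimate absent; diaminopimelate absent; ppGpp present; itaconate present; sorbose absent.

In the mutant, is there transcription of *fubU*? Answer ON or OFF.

ppGpp is present, so GorC is active.
Diaminopimelate is absent, so GixL is active.
No repressor is bound and GixL is active, so *sovT* is transcribed.
So SovT is produced and active.
Shikimate is absent, so QuvV is inactive.
Required activator QuvV is absent, so *kepC* is not transcribed.
So KepC is not produced.
With repressor SovT bound, *purJ* is not transcribed.
So PurJ is not produced.
With no repressor bound, *dovY* is transcribed.
So DovY is produced and active.
Itaconate is present, so VelA is active.
ElnK is non-functional in this strain, so it has no effect.
With repressor VelA bound, *cilL* is not transcribed.
So CilL is not produced.
With no repressor bound, *pexE* is transcribed.
So PexE is produced and active.
No repressor is bound and GorC and DovY and PexE are active, so *fubU* is transcribed.

ON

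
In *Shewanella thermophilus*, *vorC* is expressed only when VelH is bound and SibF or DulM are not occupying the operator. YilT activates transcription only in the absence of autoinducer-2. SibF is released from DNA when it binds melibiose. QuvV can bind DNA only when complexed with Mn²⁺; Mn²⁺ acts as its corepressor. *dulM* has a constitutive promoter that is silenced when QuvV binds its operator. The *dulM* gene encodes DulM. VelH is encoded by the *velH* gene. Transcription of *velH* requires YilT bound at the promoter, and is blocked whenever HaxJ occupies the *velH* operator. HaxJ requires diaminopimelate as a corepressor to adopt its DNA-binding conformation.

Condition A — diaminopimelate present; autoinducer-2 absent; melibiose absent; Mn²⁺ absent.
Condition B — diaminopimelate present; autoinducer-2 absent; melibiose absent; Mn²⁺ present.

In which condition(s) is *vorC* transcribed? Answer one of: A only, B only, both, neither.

neither

Condition A:
Diaminopimelate is present, so HaxJ is active.
Autoinducer-2 is absent, so YilT is active.
With repressor HaxJ bound, *velH* is not transcribed.
So VelH is not produced.
Melibiose is absent, so SibF is active.
Mn²⁺ is absent, so QuvV is inactive.
With no repressor bound, *dulM* is transcribed.
So DulM is produced and active.
With repressor SibF bound, *vorC* is not transcribed.
→ *vorC* is OFF in A.
Condition B:
Diaminopimelate is present, so HaxJ is active.
Autoinducer-2 is absent, so YilT is active.
With repressor HaxJ bound, *velH* is not transcribed.
So VelH is not produced.
Melibiose is absent, so SibF is active.
Mn²⁺ is present, so QuvV is active.
With repressor QuvV bound, *dulM* is not transcribed.
So DulM is not produced.
With repressor SibF bound, *vorC* is not transcribed.
→ *vorC* is OFF in B.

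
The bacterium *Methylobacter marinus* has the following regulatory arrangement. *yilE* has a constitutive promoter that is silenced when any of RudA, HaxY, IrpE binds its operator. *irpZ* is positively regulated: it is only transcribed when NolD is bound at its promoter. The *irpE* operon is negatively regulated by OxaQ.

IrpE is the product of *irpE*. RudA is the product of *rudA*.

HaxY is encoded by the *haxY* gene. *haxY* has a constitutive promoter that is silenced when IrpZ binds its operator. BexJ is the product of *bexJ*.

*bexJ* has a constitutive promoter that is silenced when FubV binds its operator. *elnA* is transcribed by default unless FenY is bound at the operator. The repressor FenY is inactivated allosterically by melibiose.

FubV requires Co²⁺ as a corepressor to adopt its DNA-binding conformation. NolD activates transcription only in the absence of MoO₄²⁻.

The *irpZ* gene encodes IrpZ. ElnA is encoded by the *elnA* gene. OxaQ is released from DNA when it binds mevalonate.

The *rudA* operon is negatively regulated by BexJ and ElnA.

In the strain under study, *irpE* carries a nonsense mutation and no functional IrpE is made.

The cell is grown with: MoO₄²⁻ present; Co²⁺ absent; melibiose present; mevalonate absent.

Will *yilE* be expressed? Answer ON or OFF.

Co²⁺ is absent, so FubV is inactive.
With no repressor bound, *bexJ* is transcribed.
So BexJ is produced and active.
Melibiose is present, so FenY is inactive.
With no repressor bound, *elnA* is transcribed.
So ElnA is produced and active.
With repressor BexJ bound, *rudA* is not transcribed.
So RudA is not produced.
MoO₄²⁻ is present, so NolD is inactive.
Required activator NolD is absent, so *irpZ* is not transcribed.
So IrpZ is not produced.
With no repressor bound, *haxY* is transcribed.
So HaxY is produced and active.
IrpE is non-functional in this strain, so it has no effect.
With repressor HaxY bound, *yilE* is not transcribed.

OFF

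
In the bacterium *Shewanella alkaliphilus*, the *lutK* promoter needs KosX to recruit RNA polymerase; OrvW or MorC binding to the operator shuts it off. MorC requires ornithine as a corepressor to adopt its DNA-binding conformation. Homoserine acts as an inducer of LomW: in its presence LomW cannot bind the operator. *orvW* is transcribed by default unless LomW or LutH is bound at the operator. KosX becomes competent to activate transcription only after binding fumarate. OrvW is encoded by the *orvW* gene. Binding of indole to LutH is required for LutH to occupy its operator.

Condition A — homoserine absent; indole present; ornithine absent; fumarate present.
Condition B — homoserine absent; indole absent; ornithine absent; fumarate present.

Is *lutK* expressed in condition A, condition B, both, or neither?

both

Condition A:
Homoserine is absent, so LomW is active.
Indole is present, so LutH is active.
With repressor LomW bound, *orvW* is not transcribed.
So OrvW is not produced.
Ornithine is absent, so MorC is inactive.
Fumarate is present, so KosX is active.
No repressor is bound and KosX is active, so *lutK* is transcribed.
→ *lutK* is ON in A.
Condition B:
Homoserine is absent, so LomW is active.
Indole is absent, so LutH is inactive.
With repressor LomW bound, *orvW* is not transcribed.
So OrvW is not produced.
Ornithine is absent, so MorC is inactive.
Fumarate is present, so KosX is active.
No repressor is bound and KosX is active, so *lutK* is transcribed.
→ *lutK* is ON in B.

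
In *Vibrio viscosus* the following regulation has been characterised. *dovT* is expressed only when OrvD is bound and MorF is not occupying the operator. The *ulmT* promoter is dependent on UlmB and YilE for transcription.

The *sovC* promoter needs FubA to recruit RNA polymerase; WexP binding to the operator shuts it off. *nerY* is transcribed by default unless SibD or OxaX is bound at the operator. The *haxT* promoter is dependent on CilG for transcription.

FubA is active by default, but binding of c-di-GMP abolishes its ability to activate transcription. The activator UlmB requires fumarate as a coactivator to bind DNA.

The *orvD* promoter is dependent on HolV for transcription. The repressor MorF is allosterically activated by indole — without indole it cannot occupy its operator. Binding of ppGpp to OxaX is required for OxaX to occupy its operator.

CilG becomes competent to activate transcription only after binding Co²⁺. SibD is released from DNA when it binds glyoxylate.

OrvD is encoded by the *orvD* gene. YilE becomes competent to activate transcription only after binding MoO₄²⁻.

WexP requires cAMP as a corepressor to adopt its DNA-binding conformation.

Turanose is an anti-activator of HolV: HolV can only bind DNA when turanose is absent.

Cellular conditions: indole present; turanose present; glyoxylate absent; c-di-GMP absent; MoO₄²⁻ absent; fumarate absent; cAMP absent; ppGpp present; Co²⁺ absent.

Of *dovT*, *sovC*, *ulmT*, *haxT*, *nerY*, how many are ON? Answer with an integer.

Indole is present, so MorF is active.
Turanose is present, so HolV is inactive.
Required activator HolV is absent, so *orvD* is not transcribed.
So OrvD is not produced.
With repressor MorF bound, *dovT* is not transcribed.
→ *dovT* is OFF.
c-di-GMP is absent, so FubA is active.
cAMP is absent, so WexP is inactive.
No repressor is bound and FubA is active, so *sovC* is transcribed.
→ *sovC* is ON.
Fumarate is absent, so UlmB is inactive.
MoO₄²⁻ is absent, so YilE is inactive.
Required activator UlmB is absent, so *ulmT* is not transcribed.
→ *ulmT* is OFF.
Co²⁺ is absent, so CilG is inactive.
Required activator CilG is absent, so *haxT* is not transcribed.
→ *haxT* is OFF.
Glyoxylate is absent, so SibD is active.
ppGpp is present, so OxaX is active.
With repressor SibD bound, *nerY* is not transcribed.
→ *nerY* is OFF.
1 of the 5 genes is transcribed.

1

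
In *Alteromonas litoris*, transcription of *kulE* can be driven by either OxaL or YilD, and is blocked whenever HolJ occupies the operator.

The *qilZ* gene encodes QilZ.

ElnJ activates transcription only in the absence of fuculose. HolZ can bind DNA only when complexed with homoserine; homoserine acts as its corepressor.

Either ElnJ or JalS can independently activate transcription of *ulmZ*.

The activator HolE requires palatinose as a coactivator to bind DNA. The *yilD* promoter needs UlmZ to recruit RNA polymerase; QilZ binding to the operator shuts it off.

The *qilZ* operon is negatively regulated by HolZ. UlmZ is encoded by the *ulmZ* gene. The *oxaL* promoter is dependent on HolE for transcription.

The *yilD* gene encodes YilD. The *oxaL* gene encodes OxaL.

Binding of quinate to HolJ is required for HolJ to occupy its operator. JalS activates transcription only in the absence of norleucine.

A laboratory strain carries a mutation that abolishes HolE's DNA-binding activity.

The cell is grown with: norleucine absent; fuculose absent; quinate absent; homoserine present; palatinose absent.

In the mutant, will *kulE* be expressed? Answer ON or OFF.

ON

Quinate is absent, so HolJ is inactive.
HolE is non-functional in this strain, so it has no effect.
Required activator HolE is absent, so *oxaL* is not transcribed.
So OxaL is not produced.
Fuculose is absent, so ElnJ is active.
Norleucine is absent, so JalS is active.
Activator ElnJ is present, so *ulmZ* is transcribed.
So UlmZ is produced and active.
Homoserine is present, so HolZ is active.
With repressor HolZ bound, *qilZ* is not transcribed.
So QilZ is not produced.
No repressor is bound and UlmZ is active, so *yilD* is transcribed.
So YilD is produced and active.
Activator YilD is present, so *kulE* is transcribed.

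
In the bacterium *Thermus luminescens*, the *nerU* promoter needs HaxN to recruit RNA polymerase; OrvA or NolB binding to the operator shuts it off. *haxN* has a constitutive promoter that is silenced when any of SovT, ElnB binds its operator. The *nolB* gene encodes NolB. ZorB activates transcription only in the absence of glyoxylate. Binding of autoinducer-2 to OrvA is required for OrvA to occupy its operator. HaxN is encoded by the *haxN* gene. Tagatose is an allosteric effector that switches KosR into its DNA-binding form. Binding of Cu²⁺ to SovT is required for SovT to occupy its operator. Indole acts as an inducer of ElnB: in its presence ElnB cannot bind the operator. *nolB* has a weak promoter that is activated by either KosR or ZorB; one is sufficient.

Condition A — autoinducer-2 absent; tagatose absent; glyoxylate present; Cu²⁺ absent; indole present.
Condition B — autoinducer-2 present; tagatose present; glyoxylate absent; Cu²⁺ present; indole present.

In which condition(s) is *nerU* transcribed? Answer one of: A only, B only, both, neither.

Condition A:
Autoinducer-2 is absent, so OrvA is inactive.
Tagatose is absent, so KosR is inactive.
Glyoxylate is present, so ZorB is inactive.
No activator is available at the *nolB* promoter, so *nolB* is not transcribed.
So NolB is not produced.
Cu²⁺ is absent, so SovT is inactive.
Indole is present, so ElnB is inactive.
With no repressor bound, *haxN* is transcribed.
So HaxN is produced and active.
No repressor is bound and HaxN is active, so *nerU* is transcribed.
→ *nerU* is ON in A.
Condition B:
Autoinducer-2 is present, so OrvA is active.
Tagatose is present, so KosR is active.
Glyoxylate is absent, so ZorB is active.
Activator KosR is present, so *nolB* is transcribed.
So NolB is produced and active.
Cu²⁺ is present, so SovT is active.
Indole is present, so ElnB is inactive.
With repressor SovT bound, *haxN* is not transcribed.
So HaxN is not produced.
With repressor OrvA bound, *nerU* is not transcribed.
→ *nerU* is OFF in B.

A only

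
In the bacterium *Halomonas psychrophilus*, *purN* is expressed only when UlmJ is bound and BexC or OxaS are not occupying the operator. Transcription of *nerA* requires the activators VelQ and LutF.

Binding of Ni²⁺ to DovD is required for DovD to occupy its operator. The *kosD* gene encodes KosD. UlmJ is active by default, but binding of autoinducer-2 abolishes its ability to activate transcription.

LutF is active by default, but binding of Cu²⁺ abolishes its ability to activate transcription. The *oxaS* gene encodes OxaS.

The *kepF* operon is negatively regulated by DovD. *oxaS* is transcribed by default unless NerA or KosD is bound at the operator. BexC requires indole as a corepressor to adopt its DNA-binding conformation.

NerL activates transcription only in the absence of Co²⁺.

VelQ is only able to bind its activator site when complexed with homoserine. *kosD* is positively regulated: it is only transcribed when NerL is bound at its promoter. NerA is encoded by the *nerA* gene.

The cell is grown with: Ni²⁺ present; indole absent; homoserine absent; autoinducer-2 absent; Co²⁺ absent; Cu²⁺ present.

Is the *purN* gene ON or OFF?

Autoinducer-2 is absent, so UlmJ is active.
Indole is absent, so BexC is inactive.
Homoserine is absent, so VelQ is inactive.
Cu²⁺ is present, so LutF is inactive.
Required activator VelQ is absent, so *nerA* is not transcribed.
So NerA is not produced.
Co²⁺ is absent, so NerL is active.
No repressor is bound and NerL is active, so *kosD* is transcribed.
So KosD is produced and active.
With repressor KosD bound, *oxaS* is not transcribed.
So OxaS is not produced.
No repressor is bound and UlmJ is active, so *purN* is transcribed.

ON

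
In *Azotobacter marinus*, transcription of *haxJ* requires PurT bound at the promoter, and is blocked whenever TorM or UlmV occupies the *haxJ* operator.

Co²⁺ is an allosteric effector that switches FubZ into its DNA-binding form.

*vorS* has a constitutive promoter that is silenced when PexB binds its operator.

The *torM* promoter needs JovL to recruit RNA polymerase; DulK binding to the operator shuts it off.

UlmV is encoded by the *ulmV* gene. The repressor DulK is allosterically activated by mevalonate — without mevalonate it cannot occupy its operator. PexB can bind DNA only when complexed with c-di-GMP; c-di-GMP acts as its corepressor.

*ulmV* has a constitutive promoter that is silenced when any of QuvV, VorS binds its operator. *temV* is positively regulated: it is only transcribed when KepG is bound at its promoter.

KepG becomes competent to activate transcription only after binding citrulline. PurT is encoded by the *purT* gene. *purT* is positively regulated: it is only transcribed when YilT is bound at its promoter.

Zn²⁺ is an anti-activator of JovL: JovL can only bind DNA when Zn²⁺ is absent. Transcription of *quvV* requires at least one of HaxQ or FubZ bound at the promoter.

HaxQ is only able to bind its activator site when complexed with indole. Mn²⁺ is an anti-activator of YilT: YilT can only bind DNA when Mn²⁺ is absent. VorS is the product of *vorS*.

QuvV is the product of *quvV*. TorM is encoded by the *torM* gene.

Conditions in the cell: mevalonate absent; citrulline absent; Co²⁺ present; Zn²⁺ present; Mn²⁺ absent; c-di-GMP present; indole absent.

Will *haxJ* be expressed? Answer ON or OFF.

Zn²⁺ is present, so JovL is inactive.
Mevalonate is absent, so DulK is inactive.
Required activator JovL is absent, so *torM* is not transcribed.
So TorM is not produced.
Indole is absent, so HaxQ is inactive.
Co²⁺ is present, so FubZ is active.
Activator FubZ is present, so *quvV* is transcribed.
So QuvV is produced and active.
c-di-GMP is present, so PexB is active.
With repressor PexB bound, *vorS* is not transcribed.
So VorS is not produced.
With repressor QuvV bound, *ulmV* is not transcribed.
So UlmV is not produced.
Mn²⁺ is absent, so YilT is active.
No repressor is bound and YilT is active, so *purT* is transcribed.
So PurT is produced and active.
No repressor is bound and PurT is active, so *haxJ* is transcribed.

ON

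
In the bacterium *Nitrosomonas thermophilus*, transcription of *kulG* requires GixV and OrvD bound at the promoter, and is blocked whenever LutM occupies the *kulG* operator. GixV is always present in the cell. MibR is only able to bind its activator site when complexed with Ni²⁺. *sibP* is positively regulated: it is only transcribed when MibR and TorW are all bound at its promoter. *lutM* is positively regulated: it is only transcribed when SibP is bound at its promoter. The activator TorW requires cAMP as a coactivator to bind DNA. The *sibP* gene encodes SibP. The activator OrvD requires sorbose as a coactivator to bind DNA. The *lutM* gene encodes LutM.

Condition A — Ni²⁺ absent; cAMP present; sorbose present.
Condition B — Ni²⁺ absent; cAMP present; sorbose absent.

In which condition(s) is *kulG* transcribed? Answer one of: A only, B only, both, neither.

A only

Condition A:
GixV is produced constitutively and is active.
Ni²⁺ is absent, so MibR is inactive.
cAMP is present, so TorW is active.
Required activator MibR is absent, so *sibP* is not transcribed.
So SibP is not produced.
Required activator SibP is absent, so *lutM* is not transcribed.
So LutM is not produced.
Sorbose is present, so OrvD is active.
No repressor is bound and GixV and OrvD are active, so *kulG* is transcribed.
→ *kulG* is ON in A.
Condition B:
GixV is produced constitutively and is active.
Ni²⁺ is absent, so MibR is inactive.
cAMP is present, so TorW is active.
Required activator MibR is absent, so *sibP* is not transcribed.
So SibP is not produced.
Required activator SibP is absent, so *lutM* is not transcribed.
So LutM is not produced.
Sorbose is absent, so OrvD is inactive.
Required activator OrvD is absent, so *kulG* is not transcribed.
→ *kulG* is OFF in B.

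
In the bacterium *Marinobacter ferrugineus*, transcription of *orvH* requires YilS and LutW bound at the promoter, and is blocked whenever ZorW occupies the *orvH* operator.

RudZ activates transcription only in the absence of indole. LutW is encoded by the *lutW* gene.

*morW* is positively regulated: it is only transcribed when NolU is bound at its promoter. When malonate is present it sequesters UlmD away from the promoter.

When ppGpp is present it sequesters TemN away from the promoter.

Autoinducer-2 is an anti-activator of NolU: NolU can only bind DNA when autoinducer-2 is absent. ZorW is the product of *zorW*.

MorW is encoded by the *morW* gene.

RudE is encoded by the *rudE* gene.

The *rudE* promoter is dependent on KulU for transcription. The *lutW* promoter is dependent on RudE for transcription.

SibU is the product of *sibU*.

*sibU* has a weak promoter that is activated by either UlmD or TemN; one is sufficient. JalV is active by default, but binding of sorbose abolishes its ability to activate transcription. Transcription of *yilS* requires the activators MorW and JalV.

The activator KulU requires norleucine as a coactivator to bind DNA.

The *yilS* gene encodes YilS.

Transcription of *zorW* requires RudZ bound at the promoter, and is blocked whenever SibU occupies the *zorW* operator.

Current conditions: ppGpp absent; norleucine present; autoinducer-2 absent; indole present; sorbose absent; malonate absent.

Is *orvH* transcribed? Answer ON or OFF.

ON

Autoinducer-2 is absent, so NolU is active.
No repressor is bound and NolU is active, so *morW* is transcribed.
So MorW is produced and active.
Sorbose is absent, so JalV is active.
No repressor is bound and MorW and JalV are active, so *yilS* is transcribed.
So YilS is produced and active.
Norleucine is present, so KulU is active.
No repressor is bound and KulU is active, so *rudE* is transcribed.
So RudE is produced and active.
No repressor is bound and RudE is active, so *lutW* is transcribed.
So LutW is produced and active.
Malonate is absent, so UlmD is active.
ppGpp is absent, so TemN is active.
Activator UlmD is present, so *sibU* is transcribed.
So SibU is produced and active.
Indole is present, so RudZ is inactive.
With repressor SibU bound, *zorW* is not transcribed.
So ZorW is not produced.
No repressor is bound and YilS and LutW are active, so *orvH* is transcribed.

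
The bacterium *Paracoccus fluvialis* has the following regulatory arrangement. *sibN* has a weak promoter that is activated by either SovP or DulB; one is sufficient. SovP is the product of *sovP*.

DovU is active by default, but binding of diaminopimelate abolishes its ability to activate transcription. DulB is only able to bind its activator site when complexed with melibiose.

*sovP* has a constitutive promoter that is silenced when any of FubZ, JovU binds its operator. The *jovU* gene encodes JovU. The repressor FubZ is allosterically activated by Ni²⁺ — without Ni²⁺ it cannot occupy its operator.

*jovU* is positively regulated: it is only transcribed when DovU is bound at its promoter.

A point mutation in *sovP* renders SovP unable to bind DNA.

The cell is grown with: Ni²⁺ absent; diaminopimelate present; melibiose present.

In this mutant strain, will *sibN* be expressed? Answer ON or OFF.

ON

SovP is non-functional in this strain, so it has no effect.
Melibiose is present, so DulB is active.
Activator DulB is present, so *sibN* is transcribed.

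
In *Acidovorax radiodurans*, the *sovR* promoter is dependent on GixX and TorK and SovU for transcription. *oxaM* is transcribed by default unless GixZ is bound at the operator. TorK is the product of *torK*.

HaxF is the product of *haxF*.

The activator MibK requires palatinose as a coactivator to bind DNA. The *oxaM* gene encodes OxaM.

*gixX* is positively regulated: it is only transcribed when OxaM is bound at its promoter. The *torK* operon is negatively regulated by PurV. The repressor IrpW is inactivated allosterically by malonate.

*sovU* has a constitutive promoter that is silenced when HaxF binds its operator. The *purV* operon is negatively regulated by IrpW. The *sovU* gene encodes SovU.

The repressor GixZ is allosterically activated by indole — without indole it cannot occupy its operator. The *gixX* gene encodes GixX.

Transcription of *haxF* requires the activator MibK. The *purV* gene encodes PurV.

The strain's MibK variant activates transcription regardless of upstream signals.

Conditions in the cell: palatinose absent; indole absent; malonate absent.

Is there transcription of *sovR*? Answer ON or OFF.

OFF

Indole is absent, so GixZ is inactive.
With no repressor bound, *oxaM* is transcribed.
So OxaM is produced and active.
No repressor is bound and OxaM is active, so *gixX* is transcribed.
So GixX is produced and active.
Malonate is absent, so IrpW is active.
With repressor IrpW bound, *purV* is not transcribed.
So PurV is not produced.
With no repressor bound, *torK* is transcribed.
So TorK is produced and active.
MibK is constitutively active in this strain.
No repressor is bound and MibK is active, so *haxF* is transcribed.
So HaxF is produced and active.
With repressor HaxF bound, *sovU* is not transcribed.
So SovU is not produced.
Required activator SovU is absent, so *sovR* is not transcribed.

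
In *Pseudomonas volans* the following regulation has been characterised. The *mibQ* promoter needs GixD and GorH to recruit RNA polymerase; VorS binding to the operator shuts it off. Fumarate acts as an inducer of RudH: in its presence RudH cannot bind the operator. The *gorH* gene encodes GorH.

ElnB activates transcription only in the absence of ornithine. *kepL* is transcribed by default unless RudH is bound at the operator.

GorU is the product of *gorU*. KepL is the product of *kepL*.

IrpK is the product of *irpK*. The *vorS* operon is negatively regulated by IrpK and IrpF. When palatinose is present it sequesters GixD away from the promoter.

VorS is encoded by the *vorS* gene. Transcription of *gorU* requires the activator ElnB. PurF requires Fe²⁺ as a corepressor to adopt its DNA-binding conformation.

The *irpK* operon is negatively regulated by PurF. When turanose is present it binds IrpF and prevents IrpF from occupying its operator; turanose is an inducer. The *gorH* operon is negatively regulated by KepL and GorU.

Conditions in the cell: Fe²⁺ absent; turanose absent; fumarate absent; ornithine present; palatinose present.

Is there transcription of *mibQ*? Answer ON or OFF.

Fe²⁺ is absent, so PurF is inactive.
With no repressor bound, *irpK* is transcribed.
So IrpK is produced and active.
Turanose is absent, so IrpF is active.
With repressor IrpK bound, *vorS* is not transcribed.
So VorS is not produced.
Palatinose is present, so GixD is inactive.
Fumarate is absent, so RudH is active.
With repressor RudH bound, *kepL* is not transcribed.
So KepL is not produced.
Ornithine is present, so ElnB is inactive.
Required activator ElnB is absent, so *gorU* is not transcribed.
So GorU is not produced.
With no repressor bound, *gorH* is transcribed.
So GorH is produced and active.
Required activator GixD is absent, so *mibQ* is not transcribed.

OFF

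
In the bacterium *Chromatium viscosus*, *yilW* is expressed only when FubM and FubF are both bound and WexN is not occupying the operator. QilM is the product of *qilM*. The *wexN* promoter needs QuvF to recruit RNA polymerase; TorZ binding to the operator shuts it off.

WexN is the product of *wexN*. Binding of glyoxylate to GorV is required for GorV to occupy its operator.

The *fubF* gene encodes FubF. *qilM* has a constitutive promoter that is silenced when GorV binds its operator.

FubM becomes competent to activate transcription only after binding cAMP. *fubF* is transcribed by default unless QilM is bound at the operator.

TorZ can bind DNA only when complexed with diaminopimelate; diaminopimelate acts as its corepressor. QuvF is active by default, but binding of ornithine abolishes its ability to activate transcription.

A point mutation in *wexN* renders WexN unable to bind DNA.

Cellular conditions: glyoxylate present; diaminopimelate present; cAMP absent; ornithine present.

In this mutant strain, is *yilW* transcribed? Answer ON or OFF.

OFF

cAMP is absent, so FubM is inactive.
WexN is non-functional in this strain, so it has no effect.
Glyoxylate is present, so GorV is active.
With repressor GorV bound, *qilM* is not transcribed.
So QilM is not produced.
With no repressor bound, *fubF* is transcribed.
So FubF is produced and active.
Required activator FubM is absent, so *yilW* is not transcribed.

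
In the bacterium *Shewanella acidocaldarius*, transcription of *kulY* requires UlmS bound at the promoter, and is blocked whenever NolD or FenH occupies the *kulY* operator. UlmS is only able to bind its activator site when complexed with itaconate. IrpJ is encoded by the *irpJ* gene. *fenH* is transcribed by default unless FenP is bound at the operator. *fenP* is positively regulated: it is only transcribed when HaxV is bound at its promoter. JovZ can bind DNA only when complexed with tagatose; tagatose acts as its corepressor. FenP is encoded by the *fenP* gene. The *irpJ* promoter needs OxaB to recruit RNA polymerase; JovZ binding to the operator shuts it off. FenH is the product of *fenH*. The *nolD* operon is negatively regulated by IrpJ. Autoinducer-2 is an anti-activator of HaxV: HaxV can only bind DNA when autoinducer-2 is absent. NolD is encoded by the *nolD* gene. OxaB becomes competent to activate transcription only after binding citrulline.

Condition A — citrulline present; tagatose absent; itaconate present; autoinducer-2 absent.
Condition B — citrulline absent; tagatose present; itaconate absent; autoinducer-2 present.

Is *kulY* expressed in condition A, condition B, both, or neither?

A only

Condition A:
Citrulline is present, so OxaB is active.
Tagatose is absent, so JovZ is inactive.
No repressor is bound and OxaB is active, so *irpJ* is transcribed.
So IrpJ is produced and active.
With repressor IrpJ bound, *nolD* is not transcribed.
So NolD is not produced.
Itaconate is present, so UlmS is active.
Autoinducer-2 is absent, so HaxV is active.
No repressor is bound and HaxV is active, so *fenP* is transcribed.
So FenP is produced and active.
With repressor FenP bound, *fenH* is not transcribed.
So FenH is not produced.
No repressor is bound and UlmS is active, so *kulY* is transcribed.
→ *kulY* is ON in A.
Condition B:
Citrulline is absent, so OxaB is inactive.
Tagatose is present, so JovZ is active.
With repressor JovZ bound, *irpJ* is not transcribed.
So IrpJ is not produced.
With no repressor bound, *nolD* is transcribed.
So NolD is produced and active.
Itaconate is absent, so UlmS is inactive.
Autoinducer-2 is present, so HaxV is inactive.
Required activator HaxV is absent, so *fenP* is not transcribed.
So FenP is not produced.
With no repressor bound, *fenH* is transcribed.
So FenH is produced and active.
With repressor NolD bound, *kulY* is not transcribed.
→ *kulY* is OFF in B.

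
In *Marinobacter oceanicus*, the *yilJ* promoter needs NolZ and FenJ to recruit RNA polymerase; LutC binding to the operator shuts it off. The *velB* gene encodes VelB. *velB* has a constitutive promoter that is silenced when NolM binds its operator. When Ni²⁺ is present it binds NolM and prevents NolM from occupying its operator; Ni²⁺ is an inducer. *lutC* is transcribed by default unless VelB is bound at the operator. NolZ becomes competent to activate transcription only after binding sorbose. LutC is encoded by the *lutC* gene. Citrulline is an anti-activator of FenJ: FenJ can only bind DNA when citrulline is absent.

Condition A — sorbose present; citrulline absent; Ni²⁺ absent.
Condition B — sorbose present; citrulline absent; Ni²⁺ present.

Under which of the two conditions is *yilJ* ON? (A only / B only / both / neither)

Condition A:
Sorbose is present, so NolZ is active.
Citrulline is absent, so FenJ is active.
Ni²⁺ is absent, so NolM is active.
With repressor NolM bound, *velB* is not transcribed.
So VelB is not produced.
With no repressor bound, *lutC* is transcribed.
So LutC is produced and active.
With repressor LutC bound, *yilJ* is not transcribed.
→ *yilJ* is OFF in A.
Condition B:
Sorbose is present, so NolZ is active.
Citrulline is absent, so FenJ is active.
Ni²⁺ is present, so NolM is inactive.
With no repressor bound, *velB* is transcribed.
So VelB is produced and active.
With repressor VelB bound, *lutC* is not transcribed.
So LutC is not produced.
No repressor is bound and NolZ and FenJ are active, so *yilJ* is transcribed.
→ *yilJ* is ON in B.

B only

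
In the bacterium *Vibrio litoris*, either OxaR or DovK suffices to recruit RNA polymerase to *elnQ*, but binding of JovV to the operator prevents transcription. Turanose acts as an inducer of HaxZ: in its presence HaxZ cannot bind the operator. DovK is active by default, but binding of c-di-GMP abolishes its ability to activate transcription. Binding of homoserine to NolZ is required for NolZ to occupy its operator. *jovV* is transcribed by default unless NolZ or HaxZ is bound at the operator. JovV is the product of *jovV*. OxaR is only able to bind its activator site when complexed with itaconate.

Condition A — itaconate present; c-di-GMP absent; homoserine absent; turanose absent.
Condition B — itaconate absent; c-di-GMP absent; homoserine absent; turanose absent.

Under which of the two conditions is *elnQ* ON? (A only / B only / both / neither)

Condition A:
Itaconate is present, so OxaR is active.
c-di-GMP is absent, so DovK is active.
Homoserine is absent, so NolZ is inactive.
Turanose is absent, so HaxZ is active.
With repressor HaxZ bound, *jovV* is not transcribed.
So JovV is not produced.
Activator OxaR is present, so *elnQ* is transcribed.
→ *elnQ* is ON in A.
Condition B:
Itaconate is absent, so OxaR is inactive.
c-di-GMP is absent, so DovK is active.
Homoserine is absent, so NolZ is inactive.
Turanose is absent, so HaxZ is active.
With repressor HaxZ bound, *jovV* is not transcribed.
So JovV is not produced.
Activator DovK is present, so *elnQ* is transcribed.
→ *elnQ* is ON in B.

both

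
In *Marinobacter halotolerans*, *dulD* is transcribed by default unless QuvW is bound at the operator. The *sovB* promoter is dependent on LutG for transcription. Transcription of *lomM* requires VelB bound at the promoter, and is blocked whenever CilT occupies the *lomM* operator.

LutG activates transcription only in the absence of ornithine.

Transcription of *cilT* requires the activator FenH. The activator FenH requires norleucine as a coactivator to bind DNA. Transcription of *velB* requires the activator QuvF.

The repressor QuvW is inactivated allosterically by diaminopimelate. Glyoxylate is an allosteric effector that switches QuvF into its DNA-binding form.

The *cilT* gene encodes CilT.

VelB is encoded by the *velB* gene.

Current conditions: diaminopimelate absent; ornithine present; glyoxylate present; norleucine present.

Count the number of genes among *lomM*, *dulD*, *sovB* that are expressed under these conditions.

Norleucine is present, so FenH is active.
No repressor is bound and FenH is active, so *cilT* is transcribed.
So CilT is produced and active.
Glyoxylate is present, so QuvF is active.
No repressor is bound and QuvF is active, so *velB* is transcribed.
So VelB is produced and active.
With repressor CilT bound, *lomM* is not transcribed.
→ *lomM* is OFF.
Diaminopimelate is absent, so QuvW is active.
With repressor QuvW bound, *dulD* is not transcribed.
→ *dulD* is OFF.
Ornithine is present, so LutG is inactive.
Required activator LutG is absent, so *sovB* is not transcribed.
→ *sovB* is OFF.
0 of the 3 genes are transcribed.

0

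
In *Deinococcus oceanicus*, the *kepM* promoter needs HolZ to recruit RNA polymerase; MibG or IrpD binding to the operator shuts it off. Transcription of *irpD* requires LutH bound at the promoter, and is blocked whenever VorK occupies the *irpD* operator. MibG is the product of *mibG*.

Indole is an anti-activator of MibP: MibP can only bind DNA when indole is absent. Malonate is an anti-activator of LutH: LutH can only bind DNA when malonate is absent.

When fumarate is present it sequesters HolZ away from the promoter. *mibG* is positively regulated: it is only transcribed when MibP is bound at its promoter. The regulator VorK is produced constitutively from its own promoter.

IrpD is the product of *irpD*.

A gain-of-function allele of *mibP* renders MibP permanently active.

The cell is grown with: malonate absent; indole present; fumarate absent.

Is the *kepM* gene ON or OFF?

MibP is constitutively active in this strain.
No repressor is bound and MibP is active, so *mibG* is transcribed.
So MibG is produced and active.
Malonate is absent, so LutH is active.
VorK is produced constitutively and is active.
With repressor VorK bound, *irpD* is not transcribed.
So IrpD is not produced.
Fumarate is absent, so HolZ is active.
With repressor MibG bound, *kepM* is not transcribed.

OFF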